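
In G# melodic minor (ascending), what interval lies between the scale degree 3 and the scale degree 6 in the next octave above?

G# melodic minor: G# A# B C# D# E# F##.
The scale degree 3 is B and the degree 6 (up an octave) is E#.
B up to E# is 18 semitones, a half step wider than a perfect eleventh, so the interval is augmented.

augmented eleventh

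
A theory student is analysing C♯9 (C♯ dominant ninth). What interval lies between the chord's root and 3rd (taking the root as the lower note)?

M3

The chord tones of C♯9 are C♯ E♯ G♯ B D♯.
That puts C♯ below E♯.
C♯ up to E♯ spans 3 letter names and 4 semitones — a major third.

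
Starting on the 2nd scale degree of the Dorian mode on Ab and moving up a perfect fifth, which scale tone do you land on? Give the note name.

The scale is Ab Bb Cb Db Eb F Gb.
The 2nd scale degree is Bb; a perfect fifth above that is F — scale degree 6.

F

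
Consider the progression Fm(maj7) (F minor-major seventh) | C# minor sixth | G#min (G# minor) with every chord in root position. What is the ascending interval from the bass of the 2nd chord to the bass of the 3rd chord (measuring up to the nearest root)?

The roots are C# and G#.
C# up to G# spans 5 letter names and 7 semitones — a perfect fifth.

perfect fifth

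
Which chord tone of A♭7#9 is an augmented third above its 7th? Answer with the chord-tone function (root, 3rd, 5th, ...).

The chord tones of A♭7#9 are A♭ C E♭ G♭ B.
The 7th is G♭. An augmented third above G♭ is B.
B is the chord's 9th.

9th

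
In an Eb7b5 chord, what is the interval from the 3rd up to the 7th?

Eb7b5 (Eb dominant seventh flat five) is spelled Eb–G–Bbb–Db.
The 3rd is G and the 7th is Db.
G up to Db is 6 semitones, a half step narrower than a perfect fifth, so the interval is diminished.

diminished 5th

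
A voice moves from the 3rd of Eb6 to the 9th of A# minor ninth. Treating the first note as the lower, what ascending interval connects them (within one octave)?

The 3rd of Eb6 is G; the 9th of A# minor ninth is B#.
3 letter names make it a third; at 5 semitones (a half step wider than major) the quality is augmented.

augmented 3rd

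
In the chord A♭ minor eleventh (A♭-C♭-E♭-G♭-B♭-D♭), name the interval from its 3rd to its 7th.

3rd = C♭; 7th = G♭.
C♭ up to G♭ spans 5 letter names and 7 semitones — a perfect fifth.

perfect fifth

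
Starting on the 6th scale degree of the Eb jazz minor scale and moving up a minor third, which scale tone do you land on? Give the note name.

Eb

The scale is Eb F Gb Ab Bb C D.
The 6th scale degree is C; a minor third above that is Eb — scale degree 1.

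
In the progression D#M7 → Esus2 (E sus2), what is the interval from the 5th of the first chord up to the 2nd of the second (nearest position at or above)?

minor 6th

D#M7 has A# as its 5th, and Esus2 (E sus2) has F# as its 2nd.
From A# to F#: 8 semitones over a sixth = minor.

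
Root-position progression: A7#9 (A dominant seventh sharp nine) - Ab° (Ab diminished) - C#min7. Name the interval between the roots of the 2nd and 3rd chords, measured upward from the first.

A3

The roots are Ab and C#.
From Ab to C#: 5 semitones over a third = augmented.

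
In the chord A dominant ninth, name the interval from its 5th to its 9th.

The chord tones of A9 are A C# E G B.
5th = E; 9th = B.
Counting 5 letters and 7 half steps from E gives a perfect fifth.

P5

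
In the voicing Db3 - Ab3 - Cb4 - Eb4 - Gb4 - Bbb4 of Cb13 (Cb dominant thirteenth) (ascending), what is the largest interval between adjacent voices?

Adjacent intervals: Db3→Ab3 = perfect fifth; Ab3→Cb4 = minor third; Cb4→Eb4 = major third; Eb4→Gb4 = minor third; Gb4→Bbb4 = minor third.
The largest is Db3 to Ab3, a perfect fifth (7 semitones).

perfect fifth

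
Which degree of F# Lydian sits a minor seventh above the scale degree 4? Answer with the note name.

The scale is F# G# A# B# C# D# E#.
The scale degree 4 is B#; a minor seventh above that is A# — scale degree 3.

A#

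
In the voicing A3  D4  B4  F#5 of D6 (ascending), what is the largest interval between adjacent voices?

Adjacent intervals: A3→D4 = perfect fourth; D4→B4 = major sixth; B4→F#5 = perfect fifth.
The largest is D4 to B4, a major sixth (9 semitones).

M6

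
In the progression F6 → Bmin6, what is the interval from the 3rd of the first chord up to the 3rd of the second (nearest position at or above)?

P4

The 3rd of F6 is A; the 3rd of Bmin6 is D.
From A to D is 5 semitones, exactly the perfect fourth.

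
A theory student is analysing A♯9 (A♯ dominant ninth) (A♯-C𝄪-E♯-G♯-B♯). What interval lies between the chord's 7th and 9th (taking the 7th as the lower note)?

7th = G♯; 9th = B♯.
Counting 3 letters and 4 half steps from G♯ gives a major third.

major 3rd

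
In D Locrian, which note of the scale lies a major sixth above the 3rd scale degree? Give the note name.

D

The scale is D Eb F G Ab Bb C.
The 3rd scale degree is F; a major sixth above that is D — scale degree 1.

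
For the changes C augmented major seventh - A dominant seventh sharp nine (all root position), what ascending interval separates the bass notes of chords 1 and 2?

The roots are C and A.
Counting 6 letters and 9 half steps from C gives a major sixth.

major sixth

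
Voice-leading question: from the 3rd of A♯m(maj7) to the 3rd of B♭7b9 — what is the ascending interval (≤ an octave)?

The 3rd of A♯m(maj7) is C♯; the 3rd of B♭7b9 is D.
2 letter names make it a second; at 1 semitone (a half step narrower than major) the quality is minor.

m2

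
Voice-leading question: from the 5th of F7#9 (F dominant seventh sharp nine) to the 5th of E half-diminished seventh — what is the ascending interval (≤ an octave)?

minor seventh

F7#9 (F dominant seventh sharp nine) has C as its 5th, and E half-diminished seventh has B♭ as its 5th.
From C to B♭: 10 semitones over a seventh = minor.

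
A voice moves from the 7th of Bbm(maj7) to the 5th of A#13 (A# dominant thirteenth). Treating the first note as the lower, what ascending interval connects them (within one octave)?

augmented fifth

Bbm(maj7) has A as its 7th, and A#13 (A# dominant thirteenth) has E# as its 5th.
A up to E# is 8 semitones, a half step wider than a perfect fifth, so the interval is augmented.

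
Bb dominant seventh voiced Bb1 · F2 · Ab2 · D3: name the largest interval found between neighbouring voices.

Adjacent intervals: Bb1→F2 = perfect fifth; F2→Ab2 = minor third; Ab2→D3 = augmented fourth.
The largest is Bb1 to F2, a perfect fifth (7 semitones).

perfect 5th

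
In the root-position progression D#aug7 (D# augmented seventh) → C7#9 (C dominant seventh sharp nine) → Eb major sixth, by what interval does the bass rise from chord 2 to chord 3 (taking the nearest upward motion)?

The roots are C and Eb.
C up to Eb is 3 semitones, a half step narrower than a major third, so the interval is minor.

minor third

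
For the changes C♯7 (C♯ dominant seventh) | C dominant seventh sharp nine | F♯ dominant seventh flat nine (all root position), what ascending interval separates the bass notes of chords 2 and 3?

The roots are C and F♯.
From C to F♯: 6 semitones over a fourth = augmented.

augmented fourth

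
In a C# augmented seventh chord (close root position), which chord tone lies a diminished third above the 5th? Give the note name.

C# augmented seventh: C#, E#, G##, B.
The 5th is G##. A diminished third above G## is B.
B is the chord's 7th.

B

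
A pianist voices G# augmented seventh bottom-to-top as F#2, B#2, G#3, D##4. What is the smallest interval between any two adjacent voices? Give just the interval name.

Adjacent intervals: F#2→B#2 = augmented fourth; B#2→G#3 = minor sixth; G#3→D##4 = augmented fifth.
The smallest is F#2 to B#2, an augmented fourth (6 semitones).

A4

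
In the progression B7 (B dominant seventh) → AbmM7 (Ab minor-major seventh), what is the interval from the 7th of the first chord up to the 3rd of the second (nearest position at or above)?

d3

B7 (B dominant seventh) has A as its 7th, and AbmM7 (Ab minor-major seventh) has Cb as its 3rd.
3 letter names make it a third; at 2 semitones (a whole step narrower than major) the quality is diminished.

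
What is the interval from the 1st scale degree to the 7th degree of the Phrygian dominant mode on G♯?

minor seventh

G♯ phrygian dominant: G♯ A B♯ C♯ D♯ E F♯.
1st scale degree = G♯; 7th degree = F♯.
From G♯ to F♯: 10 semitones over a seventh = minor.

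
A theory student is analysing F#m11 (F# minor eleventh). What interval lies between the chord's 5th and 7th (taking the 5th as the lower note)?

Spelling the chord: F#–A–C#–E–G#–B.
5th = C#; 7th = E.
From C# to E: 3 semitones over a third = minor.

minor third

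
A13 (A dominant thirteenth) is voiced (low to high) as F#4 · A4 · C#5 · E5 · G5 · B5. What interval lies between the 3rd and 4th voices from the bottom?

minor third

Those voices are C#5 and E5.
From C# to E: 3 semitones over a third = minor.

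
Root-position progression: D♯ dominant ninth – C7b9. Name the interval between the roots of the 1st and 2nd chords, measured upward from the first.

diminished 7th

The roots are D♯ and C.
From D♯ to C: 9 semitones over a seventh = diminished.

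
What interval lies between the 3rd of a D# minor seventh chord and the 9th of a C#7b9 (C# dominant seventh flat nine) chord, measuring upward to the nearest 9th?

minor 6th

D# minor seventh has F# as its 3rd, and C#7b9 (C# dominant seventh flat nine) has D as its 9th.
6 letter names make it a sixth; at 8 semitones (a half step narrower than major) the quality is minor.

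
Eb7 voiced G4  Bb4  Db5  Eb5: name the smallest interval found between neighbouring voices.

major second

Adjacent intervals: G4→Bb4 = minor third; Bb4→Db5 = minor third; Db5→Eb5 = major second.
The smallest is Db5 to Eb5, a major second (2 semitones).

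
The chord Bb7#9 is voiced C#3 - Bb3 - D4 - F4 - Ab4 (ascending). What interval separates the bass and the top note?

diminished 13th

The outer voices are C#3 and Ab4.
C# up to Ab is 19 semitones, a whole step narrower than a major thirteenth, so the interval is diminished.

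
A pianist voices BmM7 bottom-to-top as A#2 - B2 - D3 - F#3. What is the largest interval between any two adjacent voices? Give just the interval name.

Adjacent intervals: A#2→B2 = minor second; B2→D3 = minor third; D3→F#3 = major third.
The largest is D3 to F#3, a major third (4 semitones).

major third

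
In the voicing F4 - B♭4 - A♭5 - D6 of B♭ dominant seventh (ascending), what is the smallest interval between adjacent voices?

perfect fourth

Adjacent intervals: F4→B♭4 = perfect fourth; B♭4→A♭5 = minor seventh; A♭5→D6 = augmented fourth.
The smallest is F4 to B♭4, a perfect fourth (5 semitones).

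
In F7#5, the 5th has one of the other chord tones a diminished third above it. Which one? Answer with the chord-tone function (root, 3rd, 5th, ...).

7th

The chord tones of F7#5 are F, A, C#, Eb.
The 5th is C#. A diminished third above C# is Eb.
Eb is the chord's 7th.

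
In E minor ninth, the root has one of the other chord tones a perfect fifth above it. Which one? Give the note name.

Emin9 is spelled E–G–B–D–F#.
The root is E. A perfect fifth above E is B.
B is the chord's 5th.

B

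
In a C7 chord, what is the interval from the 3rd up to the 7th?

The chord tones of C7 are C, E, G, Bb.
The 3rd is E and the 7th is Bb.
5 letter names make it a fifth; at 6 semitones (a half step narrower than perfect) the quality is diminished.
This 3–7 tritone is the characteristic tension at the heart of the dominant sound.

diminished fifth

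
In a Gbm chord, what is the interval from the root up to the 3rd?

Spelling the chord: Gb, Bbb, Db.
The root is Gb and the 3rd is Bbb.
From Gb to Bbb: 3 semitones over a third = minor.

minor third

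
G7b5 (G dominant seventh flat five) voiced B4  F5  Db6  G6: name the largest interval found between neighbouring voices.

minor sixth

Adjacent intervals: B4→F5 = diminished fifth; F5→Db6 = minor sixth; Db6→G6 = augmented fourth.
The largest is F5 to Db6, a minor sixth (8 semitones).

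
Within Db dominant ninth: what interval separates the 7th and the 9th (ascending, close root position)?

The chord tones of Db9 are Db-F-Ab-Cb-Eb.
The 7th is Cb and the 9th is Eb.
Counting 3 letters and 4 half steps from Cb gives a major third.

major third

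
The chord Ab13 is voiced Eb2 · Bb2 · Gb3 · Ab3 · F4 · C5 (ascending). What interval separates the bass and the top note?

major 20th

The outer voices are Eb2 and C5.
Counting 20 letters and 33 half steps from Eb gives a major 20th.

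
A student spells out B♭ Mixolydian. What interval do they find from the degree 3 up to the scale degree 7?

Spelling B♭ Mixolydian: B♭ C D E♭ F G A♭.
Degree 3 = D; scale degree 7 = A♭.
5 letter names make it a fifth; at 6 semitones (a half step narrower than perfect) the quality is diminished.

diminished fifth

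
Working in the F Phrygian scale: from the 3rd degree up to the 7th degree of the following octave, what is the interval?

Spelling the F Phrygian scale: F Gb Ab Bb C Db Eb.
3rd degree = Ab; 7th scale degree (up an octave) = Eb.
From Ab to Eb is 19 semitones, exactly the perfect twelfth.

perfect twelfth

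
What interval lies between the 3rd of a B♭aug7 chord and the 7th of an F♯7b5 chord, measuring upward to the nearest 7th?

B♭aug7 has D as its 3rd, and F♯7b5 has E as its 7th.
From D to E is 2 semitones, exactly the major second.

major 2nd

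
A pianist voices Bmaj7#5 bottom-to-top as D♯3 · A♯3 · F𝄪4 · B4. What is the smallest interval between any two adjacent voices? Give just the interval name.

Adjacent intervals: D♯3→A♯3 = perfect fifth; A♯3→F𝄪4 = major sixth; F𝄪4→B4 = diminished fourth.
The smallest is F𝄪4 to B4, a diminished fourth (4 semitones).

d4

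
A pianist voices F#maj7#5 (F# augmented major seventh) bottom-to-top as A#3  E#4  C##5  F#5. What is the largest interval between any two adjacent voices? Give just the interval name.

Adjacent intervals: A#3→E#4 = perfect fifth; E#4→C##5 = major sixth; C##5→F#5 = diminished fourth.
The largest is E#4 to C##5, a major sixth (9 semitones).

major sixth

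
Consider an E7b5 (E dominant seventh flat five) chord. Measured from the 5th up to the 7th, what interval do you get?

major 3rd

The chord tones of E7b5 are E–G#–Bb–D.
So we need the interval from Bb up to D.
From Bb to D is 4 semitones, exactly the major third.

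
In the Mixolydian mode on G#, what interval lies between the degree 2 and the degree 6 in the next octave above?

perfect twelfth

Spelling the Mixolydian mode on G#: G# A# B# C# D# E# F#.
Degree 2 = A#; degree 6 (up an octave) = E#.
From A# to E# is 19 semitones, exactly the perfect twelfth.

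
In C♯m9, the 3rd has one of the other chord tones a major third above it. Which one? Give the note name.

G#

C♯ minor ninth: C♯ E G♯ B D♯.
The 3rd is E. A major third above E is G♯.
G♯ is the chord's 5th.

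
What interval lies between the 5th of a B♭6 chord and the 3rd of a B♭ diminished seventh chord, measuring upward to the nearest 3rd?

The 5th of B♭6 is F; the 3rd of B♭ diminished seventh is D♭.
6 letter names make it a sixth; at 8 semitones (a half step narrower than major) the quality is minor.

minor sixth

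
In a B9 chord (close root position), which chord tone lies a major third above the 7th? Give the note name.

The chord tones of B9 are B-D♯-F♯-A-C♯.
The 7th is A. A major third above A is C♯.
C♯ is the chord's 9th.

C#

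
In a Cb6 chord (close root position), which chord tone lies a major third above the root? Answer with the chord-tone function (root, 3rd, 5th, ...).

Spelling the chord: Cb Eb Gb Ab.
The root is Cb. A major third above Cb is Eb.
Eb is the chord's 3rd.

3rd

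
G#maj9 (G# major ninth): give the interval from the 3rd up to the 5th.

G#maj9 (G# major ninth): G#-B#-D#-F##-A#.
That puts B# below D#.
3 letter names make it a third; at 3 semitones (a half step narrower than major) the quality is minor.

minor third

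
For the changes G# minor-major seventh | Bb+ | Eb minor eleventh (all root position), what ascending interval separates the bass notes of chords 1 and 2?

d3

The roots are G# and Bb.
From G# to Bb: 2 semitones over a third = diminished.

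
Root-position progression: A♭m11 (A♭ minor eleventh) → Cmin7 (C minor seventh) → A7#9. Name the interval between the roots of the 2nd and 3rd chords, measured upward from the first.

major sixth

The roots are C and A.
C up to A spans 6 letter names and 9 semitones — a major sixth.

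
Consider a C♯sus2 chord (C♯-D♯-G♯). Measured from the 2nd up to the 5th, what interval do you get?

The 2nd is D♯ and the 5th is G♯.
From D♯ to G♯ is 5 semitones, exactly the perfect fourth.

P4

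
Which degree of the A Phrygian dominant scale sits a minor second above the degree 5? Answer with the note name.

The scale is A Bb C# D E F G.
The degree 5 is E; a minor second above that is F — scale degree 6.

F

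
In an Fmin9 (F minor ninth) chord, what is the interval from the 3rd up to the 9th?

major seventh

The chord tones of Fm9 are F, Ab, C, Eb, G.
3rd = Ab; 9th = G.
Counting 7 letters and 11 half steps from Ab gives a major seventh.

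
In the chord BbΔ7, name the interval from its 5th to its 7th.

Bb major seventh is spelled Bb D F A.
5th = F; 7th = A.
Counting 3 letters and 4 half steps from F gives a major third.

major third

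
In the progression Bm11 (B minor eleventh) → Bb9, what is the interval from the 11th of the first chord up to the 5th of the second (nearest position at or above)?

The 11th of Bm11 (B minor eleventh) is E; the 5th of Bb9 is F.
E up to F is 1 semitone, a half step narrower than a major second, so the interval is minor.

minor second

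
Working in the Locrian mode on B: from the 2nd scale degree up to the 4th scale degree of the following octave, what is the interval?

The scale runs B C D E F G A.
2nd scale degree = C; 4th scale degree (up an octave) = E.
Counting 10 letters and 16 half steps from C gives a major tenth.

major 10th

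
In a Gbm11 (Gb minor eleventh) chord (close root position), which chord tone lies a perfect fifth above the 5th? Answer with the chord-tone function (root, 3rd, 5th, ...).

Gb minor eleventh is spelled Gb Bbb Db Fb Ab Cb.
The 5th is Db. A perfect fifth above Db is Ab.
Ab is the chord's 9th.

9th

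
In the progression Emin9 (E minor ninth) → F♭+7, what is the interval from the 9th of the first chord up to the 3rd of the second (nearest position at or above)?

The 9th of Emin9 (E minor ninth) is F♯; the 3rd of F♭+7 is A♭.
3 letter names make it a third; at 2 semitones (a whole step narrower than major) the quality is diminished.

diminished 3rd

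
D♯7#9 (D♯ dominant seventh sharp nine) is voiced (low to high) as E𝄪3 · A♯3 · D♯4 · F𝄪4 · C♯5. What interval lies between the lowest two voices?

diminished fourth

Those voices are E𝄪3 and A♯3.
4 letter names make it a fourth; at 4 semitones (a half step narrower than perfect) the quality is diminished.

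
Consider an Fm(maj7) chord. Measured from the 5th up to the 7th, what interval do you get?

major third

The chord tones of FmM7 are F, Ab, C, E.
5th = C; 7th = E.
Counting 3 letters and 4 half steps from C gives a major third.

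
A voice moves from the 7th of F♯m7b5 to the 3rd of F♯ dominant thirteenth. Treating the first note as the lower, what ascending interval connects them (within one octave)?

F♯m7b5 has E as its 7th, and F♯ dominant thirteenth has A♯ as its 3rd.
From E to A♯: 6 semitones over a fourth = augmented.

augmented 4th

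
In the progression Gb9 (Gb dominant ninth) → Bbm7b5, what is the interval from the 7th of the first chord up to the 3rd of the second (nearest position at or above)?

The 7th of Gb9 (Gb dominant ninth) is Fb; the 3rd of Bbm7b5 is Db.
Counting 6 letters and 9 half steps from Fb gives a major sixth.

major sixth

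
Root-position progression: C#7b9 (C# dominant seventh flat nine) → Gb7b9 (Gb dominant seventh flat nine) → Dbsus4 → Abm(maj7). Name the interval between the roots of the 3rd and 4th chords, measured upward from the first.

The roots are Db and Ab.
From Db to Ab is 7 semitones, exactly the perfect fifth.

perfect fifth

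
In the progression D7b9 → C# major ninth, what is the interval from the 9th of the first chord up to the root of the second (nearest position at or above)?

augmented sixth

D7b9 has Eb as its 9th, and C# major ninth has C# as its root.
6 letter names make it a sixth; at 10 semitones (a half step wider than major) the quality is augmented.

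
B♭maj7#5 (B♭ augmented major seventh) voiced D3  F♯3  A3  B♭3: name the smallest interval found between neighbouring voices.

Adjacent intervals: D3→F♯3 = major third; F♯3→A3 = minor third; A3→B♭3 = minor second.
The smallest is A3 to B♭3, a minor second (1 semitone).

minor second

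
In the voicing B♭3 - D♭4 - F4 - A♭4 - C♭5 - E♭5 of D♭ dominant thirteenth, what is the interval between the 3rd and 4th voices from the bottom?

Those voices are F4 and A♭4.
From F to A♭: 3 semitones over a third = minor.

minor third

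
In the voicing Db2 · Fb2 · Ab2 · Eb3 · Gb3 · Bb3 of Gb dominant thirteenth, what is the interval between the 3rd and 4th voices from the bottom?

P5

Those voices are Ab2 and Eb3.
Counting 5 letters and 7 half steps from Ab gives a perfect fifth.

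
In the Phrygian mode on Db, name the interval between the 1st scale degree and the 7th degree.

The scale runs Db Ebb Fb Gb Ab Bbb Cb.
1st scale degree = Db; 7th scale degree = Cb.
7 letter names make it a seventh; at 10 semitones (a half step narrower than major) the quality is minor.

minor 7th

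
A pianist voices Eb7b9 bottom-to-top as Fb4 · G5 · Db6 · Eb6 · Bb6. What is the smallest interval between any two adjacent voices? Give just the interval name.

M2

Adjacent intervals: Fb4→G5 = augmented ninth; G5→Db6 = diminished fifth; Db6→Eb6 = major second; Eb6→Bb6 = perfect fifth.
The smallest is Db6 to Eb6, a major second (2 semitones).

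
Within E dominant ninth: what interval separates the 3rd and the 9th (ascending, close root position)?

minor seventh

Spelling the chord: E G# B D F#.
3rd = G#; 9th = F#.
G# up to F# is 10 semitones, a half step narrower than a major seventh, so the interval is minor.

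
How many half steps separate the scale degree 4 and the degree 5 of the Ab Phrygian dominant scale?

The scale is Ab Bbb C Db Eb Fb Gb.
Db up to Eb is a major second — 2 semitones.

2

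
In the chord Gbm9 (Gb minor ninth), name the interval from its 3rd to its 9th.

Gbmin9 (Gb minor ninth): Gb Bbb Db Fb Ab.
3rd = Bbb; 9th = Ab.
Counting 7 letters and 11 half steps from Bbb gives a major seventh.

M7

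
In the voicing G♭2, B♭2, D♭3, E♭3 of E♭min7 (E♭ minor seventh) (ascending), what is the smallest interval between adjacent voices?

major 2nd

Adjacent intervals: G♭2→B♭2 = major third; B♭2→D♭3 = minor third; D♭3→E♭3 = major second.
The smallest is D♭3 to E♭3, a major second (2 semitones).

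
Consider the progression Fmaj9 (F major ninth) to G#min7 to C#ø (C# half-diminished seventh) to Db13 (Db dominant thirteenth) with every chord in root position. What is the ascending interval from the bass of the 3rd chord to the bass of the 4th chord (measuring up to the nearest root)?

The roots are C# and Db.
C# up to Db is 0 semitones, a whole step narrower than a major second, so the interval is diminished.

diminished second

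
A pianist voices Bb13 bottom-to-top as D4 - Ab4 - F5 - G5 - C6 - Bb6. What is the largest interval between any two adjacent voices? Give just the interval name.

minor seventh

Adjacent intervals: D4→Ab4 = diminished fifth; Ab4→F5 = major sixth; F5→G5 = major second; G5→C6 = perfect fourth; C6→Bb6 = minor seventh.
The largest is C6 to Bb6, a minor seventh (10 semitones).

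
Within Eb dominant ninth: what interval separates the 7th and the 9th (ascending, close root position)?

major third

Eb9 is spelled Eb-G-Bb-Db-F.
7th = Db; 9th = F.
From Db to F is 4 semitones, exactly the major third.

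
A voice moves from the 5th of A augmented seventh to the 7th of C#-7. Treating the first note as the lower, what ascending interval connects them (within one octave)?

diminished 5th

The 5th of A augmented seventh is E#; the 7th of C#-7 is B.
E# up to B is 6 semitones, a half step narrower than a perfect fifth, so the interval is diminished.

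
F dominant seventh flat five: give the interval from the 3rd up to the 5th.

diminished 3rd

F7b5: F A Cb Eb.
The 3rd is A and the 5th is Cb.
A up to Cb is 2 semitones, a whole step narrower than a major third, so the interval is diminished.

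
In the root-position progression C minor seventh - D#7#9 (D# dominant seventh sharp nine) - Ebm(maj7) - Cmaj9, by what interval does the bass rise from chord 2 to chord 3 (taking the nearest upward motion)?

The roots are D# and Eb.
2 letter names make it a second; at 0 semitones (a whole step narrower than major) the quality is diminished.

diminished 2nd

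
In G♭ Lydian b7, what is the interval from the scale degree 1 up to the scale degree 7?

minor seventh

Spelling G♭ Lydian b7: G♭ A♭ B♭ C D♭ E♭ F♭.
The scale degree 1 is G♭ and the scale degree 7 is F♭.
From G♭ to F♭: 10 semitones over a seventh = minor.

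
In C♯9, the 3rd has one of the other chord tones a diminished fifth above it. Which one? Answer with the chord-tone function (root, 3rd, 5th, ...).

The chord tones of C♯ dominant ninth are C♯ E♯ G♯ B D♯.
The 3rd is E♯. A diminished fifth above E♯ is B.
B is the chord's 7th.

7th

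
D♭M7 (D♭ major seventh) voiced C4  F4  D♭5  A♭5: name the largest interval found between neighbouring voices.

minor 6th

Adjacent intervals: C4→F4 = perfect fourth; F4→D♭5 = minor sixth; D♭5→A♭5 = perfect fifth.
The largest is F4 to D♭5, a minor sixth (8 semitones).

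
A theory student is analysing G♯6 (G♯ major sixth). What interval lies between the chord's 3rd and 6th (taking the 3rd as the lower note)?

G♯ major sixth: G♯-B♯-D♯-E♯.
That puts B♯ below E♯.
B♯ up to E♯ spans 4 letter names and 5 semitones — a perfect fourth.

perfect 4th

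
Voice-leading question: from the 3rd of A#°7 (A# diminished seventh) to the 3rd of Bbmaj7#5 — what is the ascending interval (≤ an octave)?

The 3rd of A#°7 (A# diminished seventh) is C#; the 3rd of Bbmaj7#5 is D.
From C# to D: 1 semitone over a second = minor.

minor second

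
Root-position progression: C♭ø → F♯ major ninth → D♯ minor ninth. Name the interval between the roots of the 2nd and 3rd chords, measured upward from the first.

M6

The roots are F♯ and D♯.
From F♯ to D♯ is 9 semitones, exactly the major sixth.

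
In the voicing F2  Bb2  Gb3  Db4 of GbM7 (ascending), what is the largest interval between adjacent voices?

minor 6th

Adjacent intervals: F2→Bb2 = perfect fourth; Bb2→Gb3 = minor sixth; Gb3→Db4 = perfect fifth.
The largest is Bb2 to Gb3, a minor sixth (8 semitones).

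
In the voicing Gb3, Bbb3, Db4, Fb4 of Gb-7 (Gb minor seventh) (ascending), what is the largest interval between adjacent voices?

Adjacent intervals: Gb3→Bbb3 = minor third; Bbb3→Db4 = major third; Db4→Fb4 = minor third.
The largest is Bbb3 to Db4, a major third (4 semitones).

major third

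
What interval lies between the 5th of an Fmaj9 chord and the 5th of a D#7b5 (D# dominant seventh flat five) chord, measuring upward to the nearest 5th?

major sixth

The 5th of Fmaj9 is C; the 5th of D#7b5 (D# dominant seventh flat five) is A.
Counting 6 letters and 9 half steps from C gives a major sixth.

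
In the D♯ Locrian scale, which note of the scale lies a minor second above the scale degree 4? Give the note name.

A

The scale is D♯ E F♯ G♯ A B C♯.
The scale degree 4 is G♯; a minor second above that is A — scale degree 5.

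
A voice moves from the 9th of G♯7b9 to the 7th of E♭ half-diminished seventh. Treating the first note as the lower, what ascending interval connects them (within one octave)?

diminished 4th

G♯7b9 has A as its 9th, and E♭ half-diminished seventh has D♭ as its 7th.
From A to D♭: 4 semitones over a fourth = diminished.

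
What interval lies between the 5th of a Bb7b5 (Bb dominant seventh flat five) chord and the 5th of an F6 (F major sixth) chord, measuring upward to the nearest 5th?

augmented 5th

The 5th of Bb7b5 (Bb dominant seventh flat five) is Fb; the 5th of F6 (F major sixth) is C.
5 letter names make it a fifth; at 8 semitones (a half step wider than perfect) the quality is augmented.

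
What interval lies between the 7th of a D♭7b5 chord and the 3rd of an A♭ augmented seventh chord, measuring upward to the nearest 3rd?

augmented 1st

The 7th of D♭7b5 is C♭; the 3rd of A♭ augmented seventh is C.
From C♭ to C: 1 semitone over a unison = augmented.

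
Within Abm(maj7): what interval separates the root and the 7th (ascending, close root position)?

major seventh

Spelling the chord: Ab-Cb-Eb-G.
The root is Ab and the 7th is G.
Counting 7 letters and 11 half steps from Ab gives a major seventh.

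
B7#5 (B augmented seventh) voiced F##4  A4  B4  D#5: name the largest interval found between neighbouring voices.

Adjacent intervals: F##4→A4 = diminished third; A4→B4 = major second; B4→D#5 = major third.
The largest is B4 to D#5, a major third (4 semitones).

major third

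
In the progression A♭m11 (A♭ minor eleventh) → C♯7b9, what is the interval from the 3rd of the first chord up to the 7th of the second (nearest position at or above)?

The 3rd of A♭m11 (A♭ minor eleventh) is C♭; the 7th of C♯7b9 is B.
From C♭ to B: 12 semitones over a seventh = augmented.

augmented seventh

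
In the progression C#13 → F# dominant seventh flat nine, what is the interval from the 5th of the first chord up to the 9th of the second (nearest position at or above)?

diminished octave

C#13 has G# as its 5th, and F# dominant seventh flat nine has G as its 9th.
8 letter names make it an octave; at 11 semitones (a half step narrower than perfect) the quality is diminished.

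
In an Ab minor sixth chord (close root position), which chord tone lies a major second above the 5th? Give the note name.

Abm6 (Ab minor sixth) is spelled Ab, Cb, Eb, F.
The 5th is Eb. A major second above Eb is F.
F is the chord's 6th.

F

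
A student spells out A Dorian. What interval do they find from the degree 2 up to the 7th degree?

A dorian: A B C D E F# G.
Degree 2 = B; 7th degree = G.
6 letter names make it a sixth; at 8 semitones (a half step narrower than major) the quality is minor.

minor sixth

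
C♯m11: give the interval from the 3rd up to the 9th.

major seventh

C♯m11 (C♯ minor eleventh) is spelled C♯-E-G♯-B-D♯-F♯.
That puts E below D♯.
From E to D♯ is 11 semitones, exactly the major seventh.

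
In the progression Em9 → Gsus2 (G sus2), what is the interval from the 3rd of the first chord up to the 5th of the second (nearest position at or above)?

perfect fifth

Em9 has G as its 3rd, and Gsus2 (G sus2) has D as its 5th.
From G to D is 7 semitones, exactly the perfect fifth.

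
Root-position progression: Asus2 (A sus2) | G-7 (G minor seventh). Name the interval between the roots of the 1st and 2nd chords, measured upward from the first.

The roots are A and G.
From A to G: 10 semitones over a seventh = minor.

minor 7th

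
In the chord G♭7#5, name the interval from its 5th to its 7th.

diminished 3rd

G♭aug7: G♭–B♭–D–F♭.
5th = D; 7th = F♭.
From D to F♭: 2 semitones over a third = diminished.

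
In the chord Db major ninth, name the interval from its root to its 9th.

Dbmaj9 is spelled Db-F-Ab-C-Eb.
That puts Db below Eb.
From Db to Eb is 14 semitones, exactly the major ninth.

major ninth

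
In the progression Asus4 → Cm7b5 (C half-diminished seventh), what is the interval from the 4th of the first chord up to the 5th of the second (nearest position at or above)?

diminished fourth

Asus4 has D as its 4th, and Cm7b5 (C half-diminished seventh) has Gb as its 5th.
D up to Gb is 4 semitones, a half step narrower than a perfect fourth, so the interval is diminished.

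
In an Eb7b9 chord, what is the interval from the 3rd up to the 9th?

Eb7b9: Eb G Bb Db Fb.
3rd = G; 9th = Fb.
G up to Fb is 9 semitones, a whole step narrower than a major seventh, so the interval is diminished.

diminished 7th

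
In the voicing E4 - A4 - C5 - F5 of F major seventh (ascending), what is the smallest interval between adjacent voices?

Adjacent intervals: E4→A4 = perfect fourth; A4→C5 = minor third; C5→F5 = perfect fourth.
The smallest is A4 to C5, a minor third (3 semitones).

minor third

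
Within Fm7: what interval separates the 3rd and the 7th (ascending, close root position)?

perfect fifth

F minor seventh is spelled F, Ab, C, Eb.
So we need the interval from Ab up to Eb.
Counting 5 letters and 7 half steps from Ab gives a perfect fifth.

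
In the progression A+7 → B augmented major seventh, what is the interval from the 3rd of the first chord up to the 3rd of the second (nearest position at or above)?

major 2nd

A+7 has C♯ as its 3rd, and B augmented major seventh has D♯ as its 3rd.
From C♯ to D♯ is 2 semitones, exactly the major second.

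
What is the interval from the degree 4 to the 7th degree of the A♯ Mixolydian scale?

The scale runs A♯ B♯ C𝄪 D♯ E♯ F𝄪 G♯.
That puts D♯ below G♯.
D♯ up to G♯ spans 4 letter names and 5 semitones — a perfect fourth.

P4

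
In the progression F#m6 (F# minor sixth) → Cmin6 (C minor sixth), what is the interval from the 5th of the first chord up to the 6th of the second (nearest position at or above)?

The 5th of F#m6 (F# minor sixth) is C#; the 6th of Cmin6 (C minor sixth) is A.
6 letter names make it a sixth; at 8 semitones (a half step narrower than major) the quality is minor.

minor sixth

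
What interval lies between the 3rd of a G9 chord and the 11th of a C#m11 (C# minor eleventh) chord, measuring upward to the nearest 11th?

G9 has B as its 3rd, and C#m11 (C# minor eleventh) has F# as its 11th.
Counting 5 letters and 7 half steps from B gives a perfect fifth.

P5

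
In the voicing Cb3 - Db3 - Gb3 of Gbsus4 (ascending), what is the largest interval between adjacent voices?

Adjacent intervals: Cb3→Db3 = major second; Db3→Gb3 = perfect fourth.
The largest is Db3 to Gb3, a perfect fourth (5 semitones).

P4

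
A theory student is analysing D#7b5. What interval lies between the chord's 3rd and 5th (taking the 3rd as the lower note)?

The chord tones of D#7b5 (D# dominant seventh flat five) are D#–F##–A–C#.
That puts F## below A.
F## up to A is 2 semitones, a whole step narrower than a major third, so the interval is diminished.

diminished third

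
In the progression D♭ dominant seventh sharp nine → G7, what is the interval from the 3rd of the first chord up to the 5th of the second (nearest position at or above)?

major 6th

The 3rd of D♭ dominant seventh sharp nine is F; the 5th of G7 is D.
F up to D spans 6 letter names and 9 semitones — a major sixth.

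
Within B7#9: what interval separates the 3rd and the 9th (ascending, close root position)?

major seventh

B7#9 is spelled B–D#–F#–A–C##.
So we need the interval from D# up to C##.
D# up to C## spans 7 letter names and 11 semitones — a major seventh.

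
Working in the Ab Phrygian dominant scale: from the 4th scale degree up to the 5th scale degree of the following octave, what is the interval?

M9

Spelling the Ab Phrygian dominant scale: Ab Bbb C Db Eb Fb Gb.
So we need the interval from Db up to Eb.
Db up to Eb spans 9 letter names and 14 semitones — a major ninth.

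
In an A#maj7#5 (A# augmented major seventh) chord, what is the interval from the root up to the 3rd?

A#maj7#5 (A# augmented major seventh) is spelled A#, C##, E##, G##.
Root = A#; 3rd = C##.
A# up to C## spans 3 letter names and 4 semitones — a major third.

major third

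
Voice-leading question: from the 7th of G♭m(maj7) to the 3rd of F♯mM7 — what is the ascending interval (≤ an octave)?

The 7th of G♭m(maj7) is F; the 3rd of F♯mM7 is A.
F up to A spans 3 letter names and 4 semitones — a major third.

major third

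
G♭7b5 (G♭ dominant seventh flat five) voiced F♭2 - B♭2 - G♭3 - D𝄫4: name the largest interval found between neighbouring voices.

minor sixth

Adjacent intervals: F♭2→B♭2 = augmented fourth; B♭2→G♭3 = minor sixth; G♭3→D𝄫4 = diminished fifth.
The largest is B♭2 to G♭3, a minor sixth (8 semitones).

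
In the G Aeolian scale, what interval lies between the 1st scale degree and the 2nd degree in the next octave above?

G natural minor: G A Bb C D Eb F.
1st scale degree = G; 2nd scale degree (up an octave) = A.
From G to A is 14 semitones, exactly the major ninth.

major 9th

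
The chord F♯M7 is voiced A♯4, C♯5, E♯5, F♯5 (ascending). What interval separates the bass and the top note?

The outer voices are A♯4 and F♯5.
A♯ up to F♯ is 8 semitones, a half step narrower than a major sixth, so the interval is minor.

minor sixth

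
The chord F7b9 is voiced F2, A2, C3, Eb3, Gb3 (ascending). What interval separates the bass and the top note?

The outer voices are F2 and Gb3.
F up to Gb is 13 semitones, a half step narrower than a major ninth, so the interval is minor.

m9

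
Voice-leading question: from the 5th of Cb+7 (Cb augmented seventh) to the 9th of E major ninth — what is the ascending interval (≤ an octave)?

major seventh

Cb+7 (Cb augmented seventh) has G as its 5th, and E major ninth has F# as its 9th.
G up to F# spans 7 letter names and 11 semitones — a major seventh.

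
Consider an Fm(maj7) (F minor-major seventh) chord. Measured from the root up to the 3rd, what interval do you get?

minor third

Fm(maj7): F-Ab-C-E.
Root = F; 3rd = Ab.
3 letter names make it a third; at 3 semitones (a half step narrower than major) the quality is minor.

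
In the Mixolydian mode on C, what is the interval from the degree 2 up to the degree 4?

The scale runs C D E F G A Bb.
So we need the interval from D up to F.
3 letter names make it a third; at 3 semitones (a half step narrower than major) the quality is minor.

minor third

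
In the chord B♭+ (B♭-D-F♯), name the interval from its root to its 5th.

augmented fifth

The root is B♭ and the 5th is F♯.
B♭ up to F♯ is 8 semitones, a half step wider than a perfect fifth, so the interval is augmented.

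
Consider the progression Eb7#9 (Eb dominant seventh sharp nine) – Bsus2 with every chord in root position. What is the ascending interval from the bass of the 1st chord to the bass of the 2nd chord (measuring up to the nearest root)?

The roots are Eb and B.
5 letter names make it a fifth; at 8 semitones (a half step wider than perfect) the quality is augmented.

augmented 5th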